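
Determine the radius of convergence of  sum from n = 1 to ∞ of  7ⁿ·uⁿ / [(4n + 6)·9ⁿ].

R = 9/7

Apply the ratio test: |a_{n+1}| / |a_n| = [(4n + 6)/(4(n+1) + 6)] · 7/9, which tends to 7/9 as n → ∞.
The series converges when 7/9 · |u| < 1, giving R = 9/7.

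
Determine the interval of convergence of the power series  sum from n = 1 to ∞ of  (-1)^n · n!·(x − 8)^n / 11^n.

{8}

Apply the ratio test: |a_{n+1}| / |a_n| = (n+1) · 1/11, which tends to ∞ as n → ∞.
The ratio grows without bound, so the series diverges whenever (x − 8) ≠ 0; it converges only at x = 8. R = 0.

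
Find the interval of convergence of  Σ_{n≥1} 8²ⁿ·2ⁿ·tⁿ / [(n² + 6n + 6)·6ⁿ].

Apply the ratio test: |a_{n+1}| / |a_n| = [(n² + 6n + 6)/((n+1)² + 6(n+1) + 6)] · 64·2/6, which tends to 64/3 as n → ∞.
Convergence for |t| · 64/3 < 1, i.e. |t| < 3/64. So R = 3/64.
At t = 3/64: absolute convergence follows by limit comparison with Σ 1/n².
At t = -3/64: the terms are on the order of 1/n², so the series converges absolutely by comparison with the p-series (p = 2 > 1).

[-3/64, 3/64]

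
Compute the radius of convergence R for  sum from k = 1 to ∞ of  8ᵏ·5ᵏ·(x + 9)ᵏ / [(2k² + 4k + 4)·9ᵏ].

R = 9/40

The ratio of consecutive coefficients is [(2k² + 4k + 4)/(2(k+1)² + 4(k+1) + 4)] · 8·5/9 → 40/9.
Hence the series converges for |x + 9| < 1/(40/9) = 9/40, so the radius of convergence is 9/40.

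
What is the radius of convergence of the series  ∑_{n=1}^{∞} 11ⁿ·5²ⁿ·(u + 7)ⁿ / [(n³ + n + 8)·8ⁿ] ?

R = 8/275

Ratio test: |a_{n+1}/a_n| = [(n³ + n + 8)/((n+1)³ + (n+1) + 8)] · 11·25/8 → 275/8 as n → ∞.
Hence the series converges for |u + 7| < 1/(275/8) = 8/275, so the radius of convergence is 8/275.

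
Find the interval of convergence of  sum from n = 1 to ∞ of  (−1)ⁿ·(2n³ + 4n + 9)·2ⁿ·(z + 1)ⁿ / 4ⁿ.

(-3, 1)

Apply the ratio test: |a_{n+1}| / |a_n| = [(2(n+1)³ + 4(n+1) + 9)/(2n³ + 4n + 9)] · 2/4, which tends to 1/2 as n → ∞.
Hence the series converges for |z + 1| < 1/(1/2) = 2, so the radius of convergence is 2.
When z = 1, the n-th term does not approach 0; divergence by the term test.
At z = -3: the n-th term does not approach 0; divergence by the term test.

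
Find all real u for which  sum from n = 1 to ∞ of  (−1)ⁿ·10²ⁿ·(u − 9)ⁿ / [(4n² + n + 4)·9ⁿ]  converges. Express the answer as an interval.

[891/100, 909/100]

By the ratio test, |a_{n+1}/a_n| = [(4n² + n + 4)/(4(n+1)² + (n+1) + 4)] · 100/9 → 100/9.
Hence the series converges for |u − 9| < 1/(100/9) = 9/100, so the radius of convergence is 9/100.
Check u = 909/100: absolute convergence follows by limit comparison with Σ 1/n².
Check u = 891/100: absolute convergence follows by limit comparison with Σ 1/n².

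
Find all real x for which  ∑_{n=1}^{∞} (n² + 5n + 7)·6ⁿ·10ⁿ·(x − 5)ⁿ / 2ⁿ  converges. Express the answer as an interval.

(149/30, 151/30)

Apply the ratio test: |a_{n+1}| / |a_n| = [((n+1)² + 5(n+1) + 7)/(n² + 5n + 7)] · 6·10/2, which tends to 30 as n → ∞.
The series converges when 30 · |x − 5| < 1, giving R = 1/30.
Check x = 151/30: the n-th term does not approach 0; divergence by the term test.
At x = 149/30: the n-th term does not approach 0; divergence by the term test.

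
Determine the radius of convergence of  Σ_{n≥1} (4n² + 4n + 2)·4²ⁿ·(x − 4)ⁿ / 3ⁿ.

The ratio of consecutive coefficients is [(4(n+1)² + 4(n+1) + 2)/(4n² + 4n + 2)] · 16/3 → 16/3.
Hence the series converges for |x − 4| < 1/(16/3) = 3/16, so the radius of convergence is 3/16.

R = 3/16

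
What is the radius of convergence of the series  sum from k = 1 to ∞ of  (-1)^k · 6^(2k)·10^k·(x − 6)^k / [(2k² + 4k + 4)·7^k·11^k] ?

Apply the ratio test: |a_{k+1}| / |a_k| = [(2k² + 4k + 4)/(2(k+1)² + 4(k+1) + 4)] · 36·10/(7·11), which tends to 360/77 as k → ∞.
The series converges when 360/77 · |x − 6| < 1, giving R = 77/360.

R = 77/360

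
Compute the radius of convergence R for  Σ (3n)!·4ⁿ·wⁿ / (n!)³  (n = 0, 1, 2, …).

R = 1/108

Ratio test: |a_{n+1}/a_n| = (3n+1)·(3n+2)·(3n+3)/(n+1)³ · 4 → 108 as n → ∞.
Hence the series converges for |w| < 1/(108) = 1/108, so the radius of convergence is 1/108.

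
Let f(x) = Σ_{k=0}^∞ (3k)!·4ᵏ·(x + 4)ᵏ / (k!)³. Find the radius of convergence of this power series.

Apply the ratio test: |a_{k+1}| / |a_k| = (3k+1)·(3k+2)·(3k+3)/(k+1)³ · 4, which tends to 108 as k → ∞.
Thus R = 1/(108) = 1/108.

R = 1/108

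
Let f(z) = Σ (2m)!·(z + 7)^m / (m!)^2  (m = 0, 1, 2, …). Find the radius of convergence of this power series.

R = 1/4

By the ratio test, |a_{m+1}/a_m| = (2m+1)·(2m+2)/(m+1)² → 4.
The series converges when 4 · |z + 7| < 1, giving R = 1/4.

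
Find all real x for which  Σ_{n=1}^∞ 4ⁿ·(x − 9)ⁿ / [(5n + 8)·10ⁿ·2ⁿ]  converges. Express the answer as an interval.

[4, 14)

By the ratio test, |a_{n+1}/a_n| = [(5n + 8)/(5(n+1) + 8)] · 4/(10·2) → 1/5.
Convergence for |x − 9| · 1/5 < 1, i.e. |x − 9| < 5. So R = 5.
Check x = 14: the terms behave like c/n; limit comparison with the harmonic series gives divergence.
When x = 4, convergence follows from the alternating series test (terms decrease monotonically to 0).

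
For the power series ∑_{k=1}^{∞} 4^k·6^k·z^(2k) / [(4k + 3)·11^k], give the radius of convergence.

The ratio of consecutive coefficients is [(4k + 3)/(4(k+1) + 3)] · 4·6/11 → 24/11.
Successive powers of z differ by 2, so the series converges when |z|² · 24/11 < 1, i.e. |z| < √(11/24). So R = √66/12.

R = √66/12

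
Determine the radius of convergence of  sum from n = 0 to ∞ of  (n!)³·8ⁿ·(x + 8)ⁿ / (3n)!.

R = 27/8

The ratio of consecutive coefficients is (n+1)³/[(3n+1)·(3n+2)·(3n+3)] · 8 → 8/27.
The series converges when 8/27 · |x + 8| < 1, giving R = 27/8.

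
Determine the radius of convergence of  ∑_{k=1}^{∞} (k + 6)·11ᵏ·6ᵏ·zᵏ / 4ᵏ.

R = 2/33

The ratio of consecutive coefficients is [((k+1) + 6)/(k + 6)] · 11·6/4 → 33/2.
The series converges when 33/2 · |z| < 1, giving R = 2/33.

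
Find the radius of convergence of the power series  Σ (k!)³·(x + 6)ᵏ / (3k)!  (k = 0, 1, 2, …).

By the ratio test, |a_{k+1}/a_k| = (k+1)³/[(3k+1)·(3k+2)·(3k+3)] → 1/27.
Convergence for |x + 6| · 1/27 < 1, i.e. |x + 6| < 27. So R = 27.

R = 27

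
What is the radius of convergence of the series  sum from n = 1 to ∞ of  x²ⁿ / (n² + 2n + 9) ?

R = 1

Apply the ratio test: |a_{n+1}| / |a_n| = (n² + 2n + 9)/((n+1)² + 2(n+1) + 9), which tends to 1 as n → ∞.
Since the exponent of x increases by 2 each term, convergence requires |x|² < 1, hence R = 1.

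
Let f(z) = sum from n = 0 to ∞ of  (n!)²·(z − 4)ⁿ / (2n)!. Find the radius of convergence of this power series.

R = 4

Apply the ratio test: |a_{n+1}| / |a_n| = (n+1)²/[(2n+1)·(2n+2)], which tends to 1/4 as n → ∞.
Hence the series converges for |z − 4| < 1/(1/4) = 4, so the radius of convergence is 4.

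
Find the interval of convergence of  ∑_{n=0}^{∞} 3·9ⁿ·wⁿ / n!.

Apply the ratio test: |a_{n+1}| / |a_n| = 3/3 · 9 · 1/(n+1), which tends to 0 as n → ∞.
Since the limit is 0 < 1 for every w, the series converges on all of ℝ and R = ∞.

(−∞, ∞)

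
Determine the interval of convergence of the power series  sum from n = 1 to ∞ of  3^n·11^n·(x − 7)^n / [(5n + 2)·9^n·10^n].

By the ratio test, |a_{n+1}/a_n| = [(5n + 2)/(5(n+1) + 2)] · 3·11/(9·10) → 11/30.
Hence the series converges for |x − 7| < 1/(11/30) = 30/11, so the radius of convergence is 30/11.
At x = 107/11: the terms are asymptotic to a nonzero constant times 1/n, so the series diverges by limit comparison with Σ 1/n.
At x = 47/11: the terms alternate in sign and decrease monotonically to 0 in absolute value (size ~ c/n), so the alternating series test gives convergence.

[47/11, 107/11)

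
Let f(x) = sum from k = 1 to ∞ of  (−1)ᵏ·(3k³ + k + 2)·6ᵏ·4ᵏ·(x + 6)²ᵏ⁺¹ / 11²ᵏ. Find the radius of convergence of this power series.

R = 11√6/12

Apply the ratio test: |a_{k+1}| / |a_k| = [(3(k+1)³ + (k+1) + 2)/(3k³ + k + 2)] · 6·4/121, which tends to 24/121 as k → ∞.
Writing y = (x + 6)², the series in y has radius 121/24, so |x + 6| < √(121/24) and R = 11√6/12.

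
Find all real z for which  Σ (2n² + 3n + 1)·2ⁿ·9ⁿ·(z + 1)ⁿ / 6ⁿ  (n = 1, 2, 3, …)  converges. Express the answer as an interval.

Ratio test: |a_{n+1}/a_n| = [(2(n+1)² + 3(n+1) + 1)/(2n² + 3n + 1)] · 2·9/6 → 3 as n → ∞.
The series converges when 3 · |z + 1| < 1, giving R = 1/3.
Check z = -2/3: the terms do not tend to 0, so the series diverges.
Endpoint z = -4/3: the terms have absolute value of order n², which does not tend to 0, so the series diverges by the divergence test.

(-4/3, -2/3)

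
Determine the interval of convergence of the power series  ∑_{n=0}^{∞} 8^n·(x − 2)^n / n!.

By the ratio test, |a_{n+1}/a_n| = 8 · 1/(n+1) → 0.
The limit is 0, so the series converges for all x; R = ∞.

(−∞, ∞)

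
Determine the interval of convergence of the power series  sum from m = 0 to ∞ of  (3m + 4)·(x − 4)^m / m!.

By the ratio test, |a_{m+1}/a_m| = (3(m+1) + 4)/(3m + 4) · 1/(m+1) → 0.
Since the limit is 0 < 1 for every x, the series converges on all of ℝ and R = ∞.

(−∞, ∞)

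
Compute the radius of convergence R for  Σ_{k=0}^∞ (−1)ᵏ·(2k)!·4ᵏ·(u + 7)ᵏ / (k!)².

By the ratio test, |a_{k+1}/a_k| = (2k+1)·(2k+2)/(k+1)² · 4 → 16.
Convergence for |u + 7| · 16 < 1, i.e. |u + 7| < 1/16. So R = 1/16.

R = 1/16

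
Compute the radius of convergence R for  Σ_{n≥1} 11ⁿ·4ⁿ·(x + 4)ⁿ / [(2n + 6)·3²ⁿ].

R = 9/44

The ratio of consecutive coefficients is [(2n + 6)/(2(n+1) + 6)] · 11·4/9 → 44/9.
The series converges when 44/9 · |x + 4| < 1, giving R = 9/44.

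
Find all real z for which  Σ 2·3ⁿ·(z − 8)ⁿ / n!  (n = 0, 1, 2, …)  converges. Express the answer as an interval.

(−∞, ∞)

Apply the ratio test: |a_{n+1}| / |a_n| = 2/2 · 3 · 1/(n+1), which tends to 0 as n → ∞.
Since the limit is 0 < 1 for every z, the series converges on all of ℝ and R = ∞.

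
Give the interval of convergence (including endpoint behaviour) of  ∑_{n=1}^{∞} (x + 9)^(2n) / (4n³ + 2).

The ratio of consecutive coefficients is (4n³ + 2)/(4(n+1)³ + 2) → 1.
Writing y = (x + 9)², the series in y has radius 1, so |x + 9| < √(1) = 1 and R = 1.
When x = -8, the series is dominated by a constant times Σ 1/n³, which converges (p = 3 > 1).
When x = -10, the terms are on the order of 1/n³, so the series converges absolutely by comparison with the p-series (p = 3 > 1).

[-10, -8]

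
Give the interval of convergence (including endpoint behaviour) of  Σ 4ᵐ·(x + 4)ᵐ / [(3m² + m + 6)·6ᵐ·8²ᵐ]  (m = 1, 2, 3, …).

[-100, 92]

Ratio test: |a_{m+1}/a_m| = [(3m² + m + 6)/(3(m+1)² + (m+1) + 6)] · 4/(6·64) → 1/96 as m → ∞.
Hence the series converges for |x + 4| < 1/(1/96) = 96, so the radius of convergence is 96.
At x = 92: the series is dominated by a constant times Σ 1/m², which converges (p = 2 > 1).
At x = -100: the series is dominated by a constant times Σ 1/m², which converges (p = 2 > 1).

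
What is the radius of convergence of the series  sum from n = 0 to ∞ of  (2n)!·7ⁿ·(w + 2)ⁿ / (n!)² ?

Apply the ratio test: |a_{n+1}| / |a_n| = (2n+1)·(2n+2)/(n+1)² · 7, which tends to 28 as n → ∞.
The series converges when 28 · |w + 2| < 1, giving R = 1/28.

R = 1/28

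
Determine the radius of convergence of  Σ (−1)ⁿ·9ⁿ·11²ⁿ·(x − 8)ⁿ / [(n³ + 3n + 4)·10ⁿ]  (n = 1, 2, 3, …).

Apply the ratio test: |a_{n+1}| / |a_n| = [(n³ + 3n + 4)/((n+1)³ + 3(n+1) + 4)] · 9·121/10, which tends to 1089/10 as n → ∞.
The series converges when 1089/10 · |x − 8| < 1, giving R = 10/1089.

R = 10/1089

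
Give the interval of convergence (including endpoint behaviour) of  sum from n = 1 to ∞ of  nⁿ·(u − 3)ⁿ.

{3}

Root test: |a_n|^(1/n) = n → ∞.
Since the n-th root of |a_n| is unbounded, the series converges only at u = 3; R = 0.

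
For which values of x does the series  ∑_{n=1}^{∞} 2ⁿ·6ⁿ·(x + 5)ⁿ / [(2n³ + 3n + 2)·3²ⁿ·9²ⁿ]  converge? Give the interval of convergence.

[-263/4, 223/4]

Ratio test: |a_{n+1}/a_n| = [(2n³ + 3n + 2)/(2(n+1)³ + 3(n+1) + 2)] · 2·6/(9·81) → 4/243 as n → ∞.
Convergence for |x + 5| · 4/243 < 1, i.e. |x + 5| < 243/4. So R = 243/4.
Endpoint x = 223/4: absolute convergence follows by limit comparison with Σ 1/n³.
Endpoint x = -263/4: the series is dominated by a constant times Σ 1/n³, which converges (p = 3 > 1).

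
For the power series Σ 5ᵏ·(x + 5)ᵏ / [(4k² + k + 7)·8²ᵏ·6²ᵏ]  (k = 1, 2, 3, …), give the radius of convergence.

R = 2304/5

By the ratio test, |a_{k+1}/a_k| = [(4k² + k + 7)/(4(k+1)² + (k+1) + 7)] · 5/(64·36) → 5/2304.
The series converges when 5/2304 · |x + 5| < 1, giving R = 2304/5.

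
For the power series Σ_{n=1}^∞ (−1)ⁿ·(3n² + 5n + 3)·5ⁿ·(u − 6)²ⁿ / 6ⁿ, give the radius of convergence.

R = √30/5

By the ratio test, |a_{n+1}/a_n| = [(3(n+1)² + 5(n+1) + 3)/(3n² + 5n + 3)] · 5/6 → 5/6.
Successive powers of (u − 6) differ by 2, so the series converges when |u − 6|² · 5/6 < 1, i.e. |u − 6| < √(6/5). So R = √30/5.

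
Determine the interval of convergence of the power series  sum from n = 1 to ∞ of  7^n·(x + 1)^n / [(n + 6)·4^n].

Apply the ratio test: |a_{n+1}| / |a_n| = [(n + 6)/((n+1) + 6)] · 7/4, which tends to 7/4 as n → ∞.
Thus R = 1/(7/4) = 4/7.
When x = -3/7, comparison with the harmonic series Σ 1/n shows the series diverges.
When x = -11/7, the terms alternate in sign and decrease monotonically to 0 in absolute value (size ~ c/n), so the alternating series test gives convergence.

[-11/7, -3/7)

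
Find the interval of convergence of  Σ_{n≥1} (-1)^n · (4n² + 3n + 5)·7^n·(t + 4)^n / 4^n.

(-32/7, -24/7)

The ratio of consecutive coefficients is [(4(n+1)² + 3(n+1) + 5)/(4n² + 3n + 5)] · 7/4 → 7/4.
Hence the series converges for |t + 4| < 1/(7/4) = 4/7, so the radius of convergence is 4/7.
When t = -24/7, the n-th term does not approach 0; divergence by the term test.
When t = -32/7, the terms have absolute value of order n², which does not tend to 0, so the series diverges by the divergence test.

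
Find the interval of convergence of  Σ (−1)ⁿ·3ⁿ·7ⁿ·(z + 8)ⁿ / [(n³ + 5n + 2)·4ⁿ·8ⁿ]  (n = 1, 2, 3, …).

The ratio of consecutive coefficients is [(n³ + 5n + 2)/((n+1)³ + 5(n+1) + 2)] · 3·7/(4·8) → 21/32.
Hence the series converges for |z + 8| < 1/(21/32) = 32/21, so the radius of convergence is 32/21.
Endpoint z = -136/21: the series is dominated by a constant times Σ 1/n³, which converges (p = 3 > 1).
When z = -200/21, the series is dominated by a constant times Σ 1/n³, which converges (p = 3 > 1).

[-200/21, -136/21]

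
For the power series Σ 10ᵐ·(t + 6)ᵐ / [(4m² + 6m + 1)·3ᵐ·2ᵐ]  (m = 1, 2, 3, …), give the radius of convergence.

R = 3/5

By the ratio test, |a_{m+1}/a_m| = [(4m² + 6m + 1)/(4(m+1)² + 6(m+1) + 1)] · 10/(3·2) → 5/3.
Convergence for |t + 6| · 5/3 < 1, i.e. |t + 6| < 3/5. So R = 3/5.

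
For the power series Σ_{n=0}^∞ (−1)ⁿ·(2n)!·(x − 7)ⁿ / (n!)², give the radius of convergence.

The ratio of consecutive coefficients is (2n+1)·(2n+2)/(n+1)² → 4.
Hence the series converges for |x − 7| < 1/(4) = 1/4, so the radius of convergence is 1/4.

R = 1/4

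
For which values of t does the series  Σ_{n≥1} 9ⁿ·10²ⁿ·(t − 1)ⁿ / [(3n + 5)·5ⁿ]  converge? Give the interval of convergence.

By the ratio test, |a_{n+1}/a_n| = [(3n + 5)/(3(n+1) + 5)] · 9·100/5 → 180.
Thus R = 1/(180) = 1/180.
At t = 181/180: the terms are asymptotic to a nonzero constant times 1/n, so the series diverges by limit comparison with Σ 1/n.
When t = 179/180, the terms alternate in sign and decrease monotonically to 0 in absolute value (size ~ c/n), so the alternating series test gives convergence.

[179/180, 181/180)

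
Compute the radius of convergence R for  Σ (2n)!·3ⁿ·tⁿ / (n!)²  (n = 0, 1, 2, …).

Apply the ratio test: |a_{n+1}| / |a_n| = (2n+1)·(2n+2)/(n+1)² · 3, which tends to 12 as n → ∞.
Hence the series converges for |t| < 1/(12) = 1/12, so the radius of convergence is 1/12.

R = 1/12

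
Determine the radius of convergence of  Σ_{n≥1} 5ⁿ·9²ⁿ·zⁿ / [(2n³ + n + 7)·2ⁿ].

R = 2/405

Apply the ratio test: |a_{n+1}| / |a_n| = [(2n³ + n + 7)/(2(n+1)³ + (n+1) + 7)] · 5·81/2, which tends to 405/2 as n → ∞.
Convergence for |z| · 405/2 < 1, i.e. |z| < 2/405. So R = 2/405.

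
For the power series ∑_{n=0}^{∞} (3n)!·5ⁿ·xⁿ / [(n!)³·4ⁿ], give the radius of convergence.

R = 4/135

Ratio test: |a_{n+1}/a_n| = (3n+1)·(3n+2)·(3n+3)/(n+1)³ · 5/4 → 135/4 as n → ∞.
Thus R = 1/(135/4) = 4/135.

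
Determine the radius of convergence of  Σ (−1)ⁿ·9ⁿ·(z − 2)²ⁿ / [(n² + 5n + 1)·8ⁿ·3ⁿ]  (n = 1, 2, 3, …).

Apply the ratio test: |a_{n+1}| / |a_n| = [(n² + 5n + 1)/((n+1)² + 5(n+1) + 1)] · 9/(8·3), which tends to 3/8 as n → ∞.
Writing y = (z − 2)², the series in y has radius 8/3, so |z − 2| < √(8/3) and R = 2√6/3.

R = 2√6/3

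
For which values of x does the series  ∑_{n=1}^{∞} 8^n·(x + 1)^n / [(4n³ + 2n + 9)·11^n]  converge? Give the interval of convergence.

[-19/8, 3/8]

Apply the ratio test: |a_{n+1}| / |a_n| = [(4n³ + 2n + 9)/(4(n+1)³ + 2(n+1) + 9)] · 8/11, which tends to 8/11 as n → ∞.
The series converges when 8/11 · |x + 1| < 1, giving R = 11/8.
At x = 3/8: the series is dominated by a constant times Σ 1/n³, which converges (p = 3 > 1).
Endpoint x = -19/8: the terms are on the order of 1/n³, so the series converges absolutely by comparison with the p-series (p = 3 > 1).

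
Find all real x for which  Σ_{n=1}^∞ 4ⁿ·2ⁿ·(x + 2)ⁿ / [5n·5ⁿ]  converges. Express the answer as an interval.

Ratio test: |a_{n+1}/a_n| = [5n/5(n+1)] · 4·2/5 → 8/5 as n → ∞.
Convergence for |x + 2| · 8/5 < 1, i.e. |x + 2| < 5/8. So R = 5/8.
When x = -11/8, comparison with the harmonic series Σ 1/n shows the series diverges.
Check x = -21/8: convergence follows from the alternating series test (terms decrease monotonically to 0).

[-21/8, -11/8)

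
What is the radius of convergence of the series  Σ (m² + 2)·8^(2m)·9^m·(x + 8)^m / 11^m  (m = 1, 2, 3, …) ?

The ratio of consecutive coefficients is [((m+1)² + 2)/(m² + 2)] · 64·9/11 → 576/11.
Thus R = 1/(576/11) = 11/576.

R = 11/576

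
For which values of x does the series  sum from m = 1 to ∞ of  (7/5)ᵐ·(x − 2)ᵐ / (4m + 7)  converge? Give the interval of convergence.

[9/7, 19/7)

By the ratio test, |a_{m+1}/a_m| = [(4m + 7)/(4(m+1) + 7)] · 7/5 → 7/5.
Hence the series converges for |x − 2| < 1/(7/5) = 5/7, so the radius of convergence is 5/7.
Endpoint x = 19/7: the terms behave like c/m; limit comparison with the harmonic series gives divergence.
When x = 9/7, an alternating series whose terms decrease to 0 in absolute value, so it converges by the Leibniz criterion.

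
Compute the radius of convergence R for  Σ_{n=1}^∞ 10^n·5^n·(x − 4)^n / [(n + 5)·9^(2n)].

R = 81/50

Ratio test: |a_{n+1}/a_n| = [(n + 5)/((n+1) + 5)] · 10·5/81 → 50/81 as n → ∞.
Hence the series converges for |x − 4| < 1/(50/81) = 81/50, so the radius of convergence is 81/50.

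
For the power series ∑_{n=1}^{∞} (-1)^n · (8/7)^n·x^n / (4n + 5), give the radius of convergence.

R = 7/8

Ratio test: |a_{n+1}/a_n| = [(4n + 5)/(4(n+1) + 5)] · 8/7 → 8/7 as n → ∞.
Convergence for |x| · 8/7 < 1, i.e. |x| < 7/8. So R = 7/8.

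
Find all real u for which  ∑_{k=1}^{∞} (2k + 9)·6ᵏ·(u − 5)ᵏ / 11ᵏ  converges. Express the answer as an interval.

(19/6, 41/6)

By the ratio test, |a_{k+1}/a_k| = [(2(k+1) + 9)/(2k + 9)] · 6/11 → 6/11.
The series converges when 6/11 · |u − 5| < 1, giving R = 11/6.
Check u = 41/6: the terms have absolute value of order k, which does not tend to 0, so the series diverges by the divergence test.
At u = 19/6: the k-th term does not approach 0; divergence by the term test.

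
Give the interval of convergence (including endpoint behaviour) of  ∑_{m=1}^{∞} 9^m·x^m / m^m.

Root test: |a_m|^(1/m) = 9/m → 0.
The limit is 0 for every x, so R = ∞.

(−∞, ∞)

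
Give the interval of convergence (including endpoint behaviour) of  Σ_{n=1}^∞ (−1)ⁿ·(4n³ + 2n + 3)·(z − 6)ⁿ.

Ratio test: |a_{n+1}/a_n| = (4(n+1)³ + 2(n+1) + 3)/(4n³ + 2n + 3) → 1 as n → ∞.
So the series converges when |z − 6| < 1 and diverges when |z − 6| > 1; R = 1.
When z = 7, the terms have absolute value of order n³, which does not tend to 0, so the series diverges by the divergence test.
At z = 5: the terms have absolute value of order n³, which does not tend to 0, so the series diverges by the divergence test.

(5, 7)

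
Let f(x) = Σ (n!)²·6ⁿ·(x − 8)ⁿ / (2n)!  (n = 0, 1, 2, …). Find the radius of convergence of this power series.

R = 2/3

Ratio test: |a_{n+1}/a_n| = (n+1)²/[(2n+1)·(2n+2)] · 6 → 3/2 as n → ∞.
Hence the series converges for |x − 8| < 1/(3/2) = 2/3, so the radius of convergence is 2/3.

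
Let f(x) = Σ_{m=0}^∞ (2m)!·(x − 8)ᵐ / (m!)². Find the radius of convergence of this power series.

By the ratio test, |a_{m+1}/a_m| = (2m+1)·(2m+2)/(m+1)² → 4.
Hence the series converges for |x − 8| < 1/(4) = 1/4, so the radius of convergence is 1/4.

R = 1/4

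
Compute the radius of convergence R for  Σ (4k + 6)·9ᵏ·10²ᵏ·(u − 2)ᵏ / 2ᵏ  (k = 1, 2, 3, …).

R = 1/450

By the ratio test, |a_{k+1}/a_k| = [(4(k+1) + 6)/(4k + 6)] · 9·100/2 → 450.
The series converges when 450 · |u − 2| < 1, giving R = 1/450.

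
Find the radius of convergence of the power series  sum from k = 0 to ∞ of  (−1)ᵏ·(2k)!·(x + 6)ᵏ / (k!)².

By the ratio test, |a_{k+1}/a_k| = (2k+1)·(2k+2)/(k+1)² → 4.
The series converges when 4 · |x + 6| < 1, giving R = 1/4.

R = 1/4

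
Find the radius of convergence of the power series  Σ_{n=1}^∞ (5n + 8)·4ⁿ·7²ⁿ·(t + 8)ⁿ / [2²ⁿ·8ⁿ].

Ratio test: |a_{n+1}/a_n| = [(5(n+1) + 8)/(5n + 8)] · 4·49/(4·8) → 49/8 as n → ∞.
Thus R = 1/(49/8) = 8/49.

R = 8/49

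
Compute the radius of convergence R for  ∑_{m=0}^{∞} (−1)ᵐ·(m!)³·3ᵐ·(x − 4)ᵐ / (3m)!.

Apply the ratio test: |a_{m+1}| / |a_m| = (m+1)³/[(3m+1)·(3m+2)·(3m+3)] · 3, which tends to 1/9 as m → ∞.
Thus R = 1/(1/9) = 9.

R = 9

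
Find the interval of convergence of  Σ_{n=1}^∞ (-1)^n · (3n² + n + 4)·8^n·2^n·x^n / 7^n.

Ratio test: |a_{n+1}/a_n| = [(3(n+1)² + (n+1) + 4)/(3n² + n + 4)] · 8·2/7 → 16/7 as n → ∞.
Hence the series converges for |x| < 1/(16/7) = 7/16, so the radius of convergence is 7/16.
At x = 7/16: the n-th term does not approach 0; divergence by the term test.
When x = -7/16, the terms do not tend to 0, so the series diverges.

(-7/16, 7/16)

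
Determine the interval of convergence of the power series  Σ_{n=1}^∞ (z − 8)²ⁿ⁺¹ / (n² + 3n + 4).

[7, 9]

Ratio test: |a_{n+1}/a_n| = (n² + 3n + 4)/((n+1)² + 3(n+1) + 4) → 1 as n → ∞.
Successive powers of (z − 8) differ by 2, so the series converges when |z − 8|² · 1 < 1, i.e. |z − 8| < √(1) = 1. So R = 1.
At z = 9: the terms are on the order of 1/n², so the series converges absolutely by comparison with the p-series (p = 2 > 1).
Endpoint z = 7: the terms are on the order of 1/n², so the series converges absolutely by comparison with the p-series (p = 2 > 1).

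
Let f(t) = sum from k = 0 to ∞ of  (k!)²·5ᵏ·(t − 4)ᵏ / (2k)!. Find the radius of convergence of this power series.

R = 4/5

The ratio of consecutive coefficients is (k+1)²/[(2k+1)·(2k+2)] · 5 → 5/4.
Thus R = 1/(5/4) = 4/5.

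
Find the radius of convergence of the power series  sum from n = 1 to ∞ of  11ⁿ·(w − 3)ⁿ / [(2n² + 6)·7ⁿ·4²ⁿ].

The ratio of consecutive coefficients is [(2n² + 6)/(2(n+1)² + 6)] · 11/(7·16) → 11/112.
Thus R = 1/(11/112) = 112/11.

R = 112/11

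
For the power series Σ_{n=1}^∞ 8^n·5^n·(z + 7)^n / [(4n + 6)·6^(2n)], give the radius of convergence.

The ratio of consecutive coefficients is [(4n + 6)/(4(n+1) + 6)] · 8·5/36 → 10/9.
The series converges when 10/9 · |z + 7| < 1, giving R = 9/10.

R = 9/10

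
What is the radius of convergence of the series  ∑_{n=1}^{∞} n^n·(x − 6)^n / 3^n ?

Root test: |a_n|^(1/n) = n/3 → ∞.
Since the n-th root of |a_n| is unbounded, the series converges only at x = 6; R = 0.

R = 0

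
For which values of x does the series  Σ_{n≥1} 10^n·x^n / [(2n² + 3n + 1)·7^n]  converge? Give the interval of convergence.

[-7/10, 7/10]

Ratio test: |a_{n+1}/a_n| = [(2n² + 3n + 1)/(2(n+1)² + 3(n+1) + 1)] · 10/7 → 10/7 as n → ∞.
Thus R = 1/(10/7) = 7/10.
Check x = 7/10: absolute convergence follows by limit comparison with Σ 1/n².
Endpoint x = -7/10: the terms are on the order of 1/n², so the series converges absolutely by comparison with the p-series (p = 2 > 1).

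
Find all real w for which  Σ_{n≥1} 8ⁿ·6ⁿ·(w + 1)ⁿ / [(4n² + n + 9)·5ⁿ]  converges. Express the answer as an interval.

By the ratio test, |a_{n+1}/a_n| = [(4n² + n + 9)/(4(n+1)² + (n+1) + 9)] · 8·6/5 → 48/5.
The series converges when 48/5 · |w + 1| < 1, giving R = 5/48.
When w = -43/48, the series is dominated by a constant times Σ 1/n², which converges (p = 2 > 1).
At w = -53/48: absolute convergence follows by limit comparison with Σ 1/n².

[-53/48, -43/48]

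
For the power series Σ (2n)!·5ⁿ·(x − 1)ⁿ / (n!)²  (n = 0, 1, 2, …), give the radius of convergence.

R = 1/20

Apply the ratio test: |a_{n+1}| / |a_n| = (2n+1)·(2n+2)/(n+1)² · 5, which tends to 20 as n → ∞.
Thus R = 1/(20) = 1/20.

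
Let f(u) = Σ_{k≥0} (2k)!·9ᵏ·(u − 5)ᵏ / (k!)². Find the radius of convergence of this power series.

By the ratio test, |a_{k+1}/a_k| = (2k+1)·(2k+2)/(k+1)² · 9 → 36.
Thus R = 1/(36) = 1/36.

R = 1/36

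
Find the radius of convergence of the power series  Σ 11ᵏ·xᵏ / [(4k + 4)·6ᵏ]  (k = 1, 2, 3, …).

Ratio test: |a_{k+1}/a_k| = [(4k + 4)/(4(k+1) + 4)] · 11/6 → 11/6 as k → ∞.
The series converges when 11/6 · |x| < 1, giving R = 6/11.

R = 6/11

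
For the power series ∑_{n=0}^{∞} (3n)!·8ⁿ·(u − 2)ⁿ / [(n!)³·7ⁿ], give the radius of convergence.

R = 7/216

The ratio of consecutive coefficients is (3n+1)·(3n+2)·(3n+3)/(n+1)³ · 8/7 → 216/7.
The series converges when 216/7 · |u − 2| < 1, giving R = 7/216.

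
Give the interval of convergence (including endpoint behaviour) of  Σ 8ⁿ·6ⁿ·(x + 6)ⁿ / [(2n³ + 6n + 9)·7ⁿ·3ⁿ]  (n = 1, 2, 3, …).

[-103/16, -89/16]

Ratio test: |a_{n+1}/a_n| = [(2n³ + 6n + 9)/(2(n+1)³ + 6(n+1) + 9)] · 8·6/(7·3) → 16/7 as n → ∞.
Thus R = 1/(16/7) = 7/16.
Check x = -89/16: the series is dominated by a constant times Σ 1/n³, which converges (p = 3 > 1).
When x = -103/16, the series is dominated by a constant times Σ 1/n³, which converges (p = 3 > 1).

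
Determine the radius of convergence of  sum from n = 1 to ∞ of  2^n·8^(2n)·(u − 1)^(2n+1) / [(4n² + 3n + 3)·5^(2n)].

Ratio test: |a_{n+1}/a_n| = [(4n² + 3n + 3)/(4(n+1)² + 3(n+1) + 3)] · 2·64/25 → 128/25 as n → ∞.
Writing y = (u − 1)², the series in y has radius 25/128, so |u − 1| < √(25/128) and R = 5√2/16.

R = 5√2/16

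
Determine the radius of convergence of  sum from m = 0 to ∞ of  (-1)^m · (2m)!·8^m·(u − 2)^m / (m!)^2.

By the ratio test, |a_{m+1}/a_m| = (2m+1)·(2m+2)/(m+1)² · 8 → 32.
Convergence for |u − 2| · 32 < 1, i.e. |u − 2| < 1/32. So R = 1/32.

R = 1/32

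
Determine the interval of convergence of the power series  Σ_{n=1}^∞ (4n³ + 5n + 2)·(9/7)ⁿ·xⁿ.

(-7/9, 7/9)

The ratio of consecutive coefficients is [(4(n+1)³ + 5(n+1) + 2)/(4n³ + 5n + 2)] · 9/7 → 9/7.
Convergence for |x| · 9/7 < 1, i.e. |x| < 7/9. So R = 7/9.
Endpoint x = 7/9: the terms do not tend to 0, so the series diverges.
Check x = -7/9: the terms have absolute value of order n³, which does not tend to 0, so the series diverges by the divergence test.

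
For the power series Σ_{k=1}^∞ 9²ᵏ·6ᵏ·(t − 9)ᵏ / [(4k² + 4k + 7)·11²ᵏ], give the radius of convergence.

R = 121/486

Apply the ratio test: |a_{k+1}| / |a_k| = [(4k² + 4k + 7)/(4(k+1)² + 4(k+1) + 7)] · 81·6/121, which tends to 486/121 as k → ∞.
Convergence for |t − 9| · 486/121 < 1, i.e. |t − 9| < 121/486. So R = 121/486.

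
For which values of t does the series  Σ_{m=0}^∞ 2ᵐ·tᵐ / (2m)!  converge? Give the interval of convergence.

(−∞, ∞)

By the ratio test, |a_{m+1}/a_m| = 2 · 1/[(2m+1)·(2m+2)] → 0.
Since the limit is 0 < 1 for every t, the series converges on all of ℝ and R = ∞.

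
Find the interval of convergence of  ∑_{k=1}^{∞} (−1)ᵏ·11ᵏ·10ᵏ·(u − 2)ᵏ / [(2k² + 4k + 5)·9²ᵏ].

[139/110, 301/110]

By the ratio test, |a_{k+1}/a_k| = [(2k² + 4k + 5)/(2(k+1)² + 4(k+1) + 5)] · 11·10/81 → 110/81.
The series converges when 110/81 · |u − 2| < 1, giving R = 81/110.
At u = 301/110: the terms are on the order of 1/k², so the series converges absolutely by comparison with the p-series (p = 2 > 1).
When u = 139/110, the series is dominated by a constant times Σ 1/k², which converges (p = 2 > 1).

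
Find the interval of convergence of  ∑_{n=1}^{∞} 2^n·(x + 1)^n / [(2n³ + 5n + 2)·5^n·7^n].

By the ratio test, |a_{n+1}/a_n| = [(2n³ + 5n + 2)/(2(n+1)³ + 5(n+1) + 2)] · 2/(5·7) → 2/35.
Thus R = 1/(2/35) = 35/2.
Endpoint x = 33/2: the series is dominated by a constant times Σ 1/n³, which converges (p = 3 > 1).
When x = -37/2, absolute convergence follows by limit comparison with Σ 1/n³.

[-37/2, 33/2]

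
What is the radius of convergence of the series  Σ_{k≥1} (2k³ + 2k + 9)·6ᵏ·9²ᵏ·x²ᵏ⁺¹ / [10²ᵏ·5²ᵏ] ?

R = 25√6/27

Apply the ratio test: |a_{k+1}| / |a_k| = [(2(k+1)³ + 2(k+1) + 9)/(2k³ + 2k + 9)] · 6·81/(100·25), which tends to 243/1250 as k → ∞.
Successive powers of x differ by 2, so the series converges when |x|² · 243/1250 < 1, i.e. |x| < √(1250/243). So R = 25√6/27.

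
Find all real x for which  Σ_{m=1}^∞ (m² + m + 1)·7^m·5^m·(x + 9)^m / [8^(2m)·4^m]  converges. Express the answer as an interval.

(-571/35, -59/35)

The ratio of consecutive coefficients is [((m+1)² + (m+1) + 1)/(m² + m + 1)] · 7·5/(64·4) → 35/256.
Hence the series converges for |x + 9| < 1/(35/256) = 256/35, so the radius of convergence is 256/35.
Endpoint x = -59/35: the terms do not tend to 0, so the series diverges.
When x = -571/35, the m-th term does not approach 0; divergence by the term test.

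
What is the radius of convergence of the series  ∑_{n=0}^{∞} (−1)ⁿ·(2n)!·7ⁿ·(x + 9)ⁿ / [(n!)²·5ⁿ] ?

R = 5/28

The ratio of consecutive coefficients is (2n+1)·(2n+2)/(n+1)² · 7/5 → 28/5.
Thus R = 1/(28/5) = 5/28.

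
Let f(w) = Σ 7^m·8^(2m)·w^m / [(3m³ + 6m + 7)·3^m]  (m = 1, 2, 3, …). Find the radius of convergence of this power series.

Ratio test: |a_{m+1}/a_m| = [(3m³ + 6m + 7)/(3(m+1)³ + 6(m+1) + 7)] · 7·64/3 → 448/3 as m → ∞.
Hence the series converges for |w| < 1/(448/3) = 3/448, so the radius of convergence is 3/448.

R = 3/448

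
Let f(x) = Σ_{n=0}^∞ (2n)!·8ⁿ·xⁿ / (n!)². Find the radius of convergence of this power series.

R = 1/32

Ratio test: |a_{n+1}/a_n| = (2n+1)·(2n+2)/(n+1)² · 8 → 32 as n → ∞.
Hence the series converges for |x| < 1/(32) = 1/32, so the radius of convergence is 1/32.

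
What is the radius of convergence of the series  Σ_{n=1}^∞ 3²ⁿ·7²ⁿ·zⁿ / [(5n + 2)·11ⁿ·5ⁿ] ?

R = 55/441

By the ratio test, |a_{n+1}/a_n| = [(5n + 2)/(5(n+1) + 2)] · 9·49/(11·5) → 441/55.
Thus R = 1/(441/55) = 55/441.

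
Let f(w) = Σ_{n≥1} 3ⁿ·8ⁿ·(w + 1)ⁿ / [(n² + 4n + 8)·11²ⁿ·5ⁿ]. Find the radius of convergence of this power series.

R = 605/24

Apply the ratio test: |a_{n+1}| / |a_n| = [(n² + 4n + 8)/((n+1)² + 4(n+1) + 8)] · 3·8/(121·5), which tends to 24/605 as n → ∞.
Hence the series converges for |w + 1| < 1/(24/605) = 605/24, so the radius of convergence is 605/24.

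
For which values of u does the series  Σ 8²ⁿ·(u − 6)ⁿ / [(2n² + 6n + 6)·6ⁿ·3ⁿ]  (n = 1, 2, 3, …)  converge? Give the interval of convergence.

[183/32, 201/32]

Ratio test: |a_{n+1}/a_n| = [(2n² + 6n + 6)/(2(n+1)² + 6(n+1) + 6)] · 64/(6·3) → 32/9 as n → ∞.
Hence the series converges for |u − 6| < 1/(32/9) = 9/32, so the radius of convergence is 9/32.
When u = 201/32, the terms are on the order of 1/n², so the series converges absolutely by comparison with the p-series (p = 2 > 1).
Check u = 183/32: the terms are on the order of 1/n², so the series converges absolutely by comparison with the p-series (p = 2 > 1).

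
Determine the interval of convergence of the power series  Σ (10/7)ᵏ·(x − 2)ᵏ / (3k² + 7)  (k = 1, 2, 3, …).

[13/10, 27/10]

The ratio of consecutive coefficients is [(3k² + 7)/(3(k+1)² + 7)] · 10/7 → 10/7.
Convergence for |x − 2| · 10/7 < 1, i.e. |x − 2| < 7/10. So R = 7/10.
Check x = 27/10: the terms are on the order of 1/k², so the series converges absolutely by comparison with the p-series (p = 2 > 1).
When x = 13/10, absolute convergence follows by limit comparison with Σ 1/k².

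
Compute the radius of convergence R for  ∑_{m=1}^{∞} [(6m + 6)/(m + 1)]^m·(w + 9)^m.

Root test: |a_m|^(1/m) = (6m + 6)/(m + 1) → 6.
Hence the series converges for |w + 9| < 1/(6) = 1/6, so the radius of convergence is 1/6.

R = 1/6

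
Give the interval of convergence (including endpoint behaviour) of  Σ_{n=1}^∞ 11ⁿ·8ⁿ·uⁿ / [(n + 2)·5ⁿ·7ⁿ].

Apply the ratio test: |a_{n+1}| / |a_n| = [(n + 2)/((n+1) + 2)] · 11·8/(5·7), which tends to 88/35 as n → ∞.
Convergence for |u| · 88/35 < 1, i.e. |u| < 35/88. So R = 35/88.
Check u = 35/88: comparison with the harmonic series Σ 1/n shows the series diverges.
When u = -35/88, convergence follows from the alternating series test (terms decrease monotonically to 0).

[-35/88, 35/88)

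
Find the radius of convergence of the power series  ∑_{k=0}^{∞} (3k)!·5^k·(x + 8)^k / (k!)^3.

R = 1/135

By the ratio test, |a_{k+1}/a_k| = (3k+1)·(3k+2)·(3k+3)/(k+1)³ · 5 → 135.
The series converges when 135 · |x + 8| < 1, giving R = 1/135.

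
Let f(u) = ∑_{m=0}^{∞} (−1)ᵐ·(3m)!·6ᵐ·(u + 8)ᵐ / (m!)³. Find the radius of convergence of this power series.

R = 1/162

Ratio test: |a_{m+1}/a_m| = (3m+1)·(3m+2)·(3m+3)/(m+1)³ · 6 → 162 as m → ∞.
Convergence for |u + 8| · 162 < 1, i.e. |u + 8| < 1/162. So R = 1/162.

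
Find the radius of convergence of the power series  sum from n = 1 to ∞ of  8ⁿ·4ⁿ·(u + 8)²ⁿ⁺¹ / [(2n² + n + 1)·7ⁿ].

Ratio test: |a_{n+1}/a_n| = [(2n² + n + 1)/(2(n+1)² + (n+1) + 1)] · 8·4/7 → 32/7 as n → ∞.
Writing y = (u + 8)², the series in y has radius 7/32, so |u + 8| < √(7/32) and R = √14/8.

R = √14/8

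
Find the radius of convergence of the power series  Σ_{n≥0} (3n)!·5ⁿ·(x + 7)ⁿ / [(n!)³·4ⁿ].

By the ratio test, |a_{n+1}/a_n| = (3n+1)·(3n+2)·(3n+3)/(n+1)³ · 5/4 → 135/4.
Convergence for |x + 7| · 135/4 < 1, i.e. |x + 7| < 4/135. So R = 4/135.

R = 4/135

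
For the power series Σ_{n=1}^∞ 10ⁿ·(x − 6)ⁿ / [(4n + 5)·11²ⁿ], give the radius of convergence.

R = 121/10

The ratio of consecutive coefficients is [(4n + 5)/(4(n+1) + 5)] · 10/121 → 10/121.
Thus R = 1/(10/121) = 121/10.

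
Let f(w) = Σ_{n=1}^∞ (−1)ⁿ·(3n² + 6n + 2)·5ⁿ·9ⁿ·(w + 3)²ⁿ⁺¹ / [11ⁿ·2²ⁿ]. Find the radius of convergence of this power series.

R = 2√55/15

The ratio of consecutive coefficients is [(3(n+1)² + 6(n+1) + 2)/(3n² + 6n + 2)] · 5·9/(11·4) → 45/44.
Since the exponent of (w + 3) increases by 2 each term, convergence requires |w + 3|² < 44/45, hence R = 2√55/15.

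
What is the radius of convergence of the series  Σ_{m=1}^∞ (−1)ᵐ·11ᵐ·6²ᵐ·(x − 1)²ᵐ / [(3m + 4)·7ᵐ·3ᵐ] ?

R = √231/66

By the ratio test, |a_{m+1}/a_m| = [(3m + 4)/(3(m+1) + 4)] · 11·36/(7·3) → 132/7.
Successive powers of (x − 1) differ by 2, so the series converges when |x − 1|² · 132/7 < 1, i.e. |x − 1| < √(7/132). So R = √231/66.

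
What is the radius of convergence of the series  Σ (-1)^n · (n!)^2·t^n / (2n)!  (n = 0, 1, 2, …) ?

The ratio of consecutive coefficients is (n+1)²/[(2n+1)·(2n+2)] → 1/4.
Convergence for |t| · 1/4 < 1, i.e. |t| < 4. So R = 4.

R = 4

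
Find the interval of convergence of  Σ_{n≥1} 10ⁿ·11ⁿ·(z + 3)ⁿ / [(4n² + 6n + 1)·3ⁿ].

The ratio of consecutive coefficients is [(4n² + 6n + 1)/(4(n+1)² + 6(n+1) + 1)] · 10·11/3 → 110/3.
Convergence for |z + 3| · 110/3 < 1, i.e. |z + 3| < 3/110. So R = 3/110.
At z = -327/110: the series is dominated by a constant times Σ 1/n², which converges (p = 2 > 1).
Check z = -333/110: the terms are on the order of 1/n², so the series converges absolutely by comparison with the p-series (p = 2 > 1).

[-333/110, -327/110]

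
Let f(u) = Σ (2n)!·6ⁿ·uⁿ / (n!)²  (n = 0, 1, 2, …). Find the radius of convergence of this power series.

Apply the ratio test: |a_{n+1}| / |a_n| = (2n+1)·(2n+2)/(n+1)² · 6, which tends to 24 as n → ∞.
The series converges when 24 · |u| < 1, giving R = 1/24.

R = 1/24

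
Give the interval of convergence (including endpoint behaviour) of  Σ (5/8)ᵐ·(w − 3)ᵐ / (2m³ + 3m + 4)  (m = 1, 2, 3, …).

[7/5, 23/5]

Ratio test: |a_{m+1}/a_m| = [(2m³ + 3m + 4)/(2(m+1)³ + 3(m+1) + 4)] · 5/8 → 5/8 as m → ∞.
Thus R = 1/(5/8) = 8/5.
At w = 23/5: absolute convergence follows by limit comparison with Σ 1/m³.
Endpoint w = 7/5: absolute convergence follows by limit comparison with Σ 1/m³.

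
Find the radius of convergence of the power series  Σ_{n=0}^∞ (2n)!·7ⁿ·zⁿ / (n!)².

The ratio of consecutive coefficients is (2n+1)·(2n+2)/(n+1)² · 7 → 28.
Thus R = 1/(28) = 1/28.

R = 1/28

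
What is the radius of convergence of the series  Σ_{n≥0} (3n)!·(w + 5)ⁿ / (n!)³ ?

Apply the ratio test: |a_{n+1}| / |a_n| = (3n+1)·(3n+2)·(3n+3)/(n+1)³, which tends to 27 as n → ∞.
Thus R = 1/(27) = 1/27.

R = 1/27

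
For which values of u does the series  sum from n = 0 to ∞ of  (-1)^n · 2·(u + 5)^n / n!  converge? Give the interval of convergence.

(−∞, ∞)

Ratio test: |a_{n+1}/a_n| = 2/2 · 1/(n+1) → 0 as n → ∞.
The limit is 0, so the series converges for all u; R = ∞.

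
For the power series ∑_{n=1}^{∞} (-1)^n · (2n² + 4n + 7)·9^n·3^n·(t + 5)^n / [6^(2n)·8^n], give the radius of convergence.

The ratio of consecutive coefficients is [(2(n+1)² + 4(n+1) + 7)/(2n² + 4n + 7)] · 9·3/(36·8) → 3/32.
The series converges when 3/32 · |t + 5| < 1, giving R = 32/3.

R = 32/3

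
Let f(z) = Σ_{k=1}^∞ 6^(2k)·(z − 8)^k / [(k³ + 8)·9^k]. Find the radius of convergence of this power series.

R = 1/4

Apply the ratio test: |a_{k+1}| / |a_k| = [(k³ + 8)/((k+1)³ + 8)] · 36/9, which tends to 4 as k → ∞.
Convergence for |z − 8| · 4 < 1, i.e. |z − 8| < 1/4. So R = 1/4.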